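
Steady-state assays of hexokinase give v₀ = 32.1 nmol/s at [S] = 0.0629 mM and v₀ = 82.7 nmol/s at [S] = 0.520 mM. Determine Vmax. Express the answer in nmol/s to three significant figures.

106 nmol/s

From v = Vmax[S]/(Km+[S]), each point gives Vmax = v(Km+[S])/[S].
Equating: 32.1(Km+0.0629)/0.0629 = 82.7(Km+0.520)/0.520.
510.3·Km + 32.1 = 159.0·Km + 82.7, so (510.3 − 159.0)·Km = 82.7 − 32.1.
Km = 50.60/351.3 = 0.144 mM; then Vmax = 32.1(0.144+0.0629)/0.0629 = 106 nmol/s.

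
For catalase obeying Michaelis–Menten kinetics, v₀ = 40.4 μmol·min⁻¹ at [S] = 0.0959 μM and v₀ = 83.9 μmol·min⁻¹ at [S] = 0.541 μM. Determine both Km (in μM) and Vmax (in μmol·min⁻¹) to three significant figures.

In reciprocal form, 1/v = (Km/Vmax)·(1/[S]) + 1/Vmax. The two points give (1/[S], 1/v) = (10.43, 0.02475) and (1.848, 0.01192).
Slope = (0.02475 − 0.01192)/(10.43 − 1.848) = 0.001496; intercept = 0.02475 − 0.001496×10.43 = 0.009154.
Vmax = 1/intercept = 109 μmol·min⁻¹; Km = slope × Vmax = 0.001496 × 109 = 0.163 μM.

Km = 0.163 μM; Vmax = 109 μmol·min⁻¹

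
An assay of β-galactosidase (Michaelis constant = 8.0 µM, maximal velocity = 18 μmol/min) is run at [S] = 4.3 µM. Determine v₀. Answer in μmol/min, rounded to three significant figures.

6.29 μmol/min

[S]/(Km+[S]) = 4.3/12.30 = 0.3496, the fractional saturation.
v = 0.3496 × Vmax = 0.3496 × 18 = 6.29 μmol/min.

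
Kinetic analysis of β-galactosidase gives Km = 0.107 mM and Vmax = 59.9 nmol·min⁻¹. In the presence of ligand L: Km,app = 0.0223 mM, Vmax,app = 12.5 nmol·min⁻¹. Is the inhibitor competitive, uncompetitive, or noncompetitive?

Both Km and Vmax decrease by the same factor (~4.80-fold) — characteristic of uncompetitive inhibition.

uncompetitive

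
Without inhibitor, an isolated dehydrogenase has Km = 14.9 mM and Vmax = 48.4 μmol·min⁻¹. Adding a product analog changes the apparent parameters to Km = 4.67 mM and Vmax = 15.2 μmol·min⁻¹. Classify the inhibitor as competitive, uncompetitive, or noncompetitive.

uncompetitive

Both Km and Vmax decrease by the same factor (~3.19-fold) — characteristic of uncompetitive inhibition.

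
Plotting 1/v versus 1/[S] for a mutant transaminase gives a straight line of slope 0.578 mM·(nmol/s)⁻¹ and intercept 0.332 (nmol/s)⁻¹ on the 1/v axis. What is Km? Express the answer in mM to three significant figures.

1.74 mM

y-intercept = 1/Vmax ⇒ Vmax = 3.01 nmol/s; slope = Km/Vmax ⇒ Km = slope × Vmax.
Km = 0.578 × 3.01 = 1.74 mM.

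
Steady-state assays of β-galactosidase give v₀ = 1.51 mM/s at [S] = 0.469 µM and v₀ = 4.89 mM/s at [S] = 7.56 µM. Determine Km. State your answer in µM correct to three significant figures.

From v = Vmax[S]/(Km+[S]), each point gives Vmax = v(Km+[S])/[S].
Equating: 1.51(Km+0.469)/0.469 = 4.89(Km+7.56)/7.56.
3.220·Km + 1.51 = 0.6468·Km + 4.89, so (3.220 − 0.6468)·Km = 4.89 − 1.51.
Km = 3.380/2.573 = 1.31 µM; then Vmax = 1.51(1.31+0.469)/0.469 = 5.74 mM/s.

1.31 µM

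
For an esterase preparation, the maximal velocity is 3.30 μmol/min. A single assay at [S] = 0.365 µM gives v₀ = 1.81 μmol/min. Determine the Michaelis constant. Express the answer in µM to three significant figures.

0.300 µM

v/Vmax = 1.81/3.30 = 0.5485 = [S]/(Km+[S]).
So Km + [S] = [S]/0.5485 = 0.6655 µM, giving Km = 0.6655 − 0.365 = 0.300 µM.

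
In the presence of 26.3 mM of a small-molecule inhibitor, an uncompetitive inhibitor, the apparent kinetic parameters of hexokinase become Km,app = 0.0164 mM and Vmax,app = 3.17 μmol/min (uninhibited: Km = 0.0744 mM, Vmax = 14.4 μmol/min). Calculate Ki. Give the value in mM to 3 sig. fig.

Uncompetitive: Vmax,app = Vmax/α (and Km,app = Km/α) with α = 1 + [I]/Ki.
α = Vmax/Vmax,app = 14.4/3.17 = 4.543.
Ki = [I]/(α − 1) = 26.3/3.543 = 7.42 mM.

7.42 mM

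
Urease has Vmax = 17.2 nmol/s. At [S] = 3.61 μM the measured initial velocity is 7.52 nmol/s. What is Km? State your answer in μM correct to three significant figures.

From v = Vmax[S]/(Km+[S]), Km = [S](Vmax − v)/v.
Km = 3.61 × (17.2 − 7.52) / 7.52 = 34.94/7.52 = 4.65 μM.

4.65 μM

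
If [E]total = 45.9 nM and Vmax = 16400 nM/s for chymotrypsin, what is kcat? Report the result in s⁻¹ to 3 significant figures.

kcat = Vmax/[E]total = 16400 nM/s / 45.9 nM = 357 s⁻¹.

357 s⁻¹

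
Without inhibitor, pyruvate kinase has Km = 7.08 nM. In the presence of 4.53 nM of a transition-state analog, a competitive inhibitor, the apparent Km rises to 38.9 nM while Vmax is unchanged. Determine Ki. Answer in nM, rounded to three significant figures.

Competitive: Km,app = α·Km with α = 1 + [I]/Ki.
α = Km,app/Km = 38.9/7.08 = 5.494.
Since α = 1 + [I]/Ki, [I]/Ki = 5.494 − 1 = 4.494 and Ki = 4.53/4.494 = 1.01 nM.

1.01 nM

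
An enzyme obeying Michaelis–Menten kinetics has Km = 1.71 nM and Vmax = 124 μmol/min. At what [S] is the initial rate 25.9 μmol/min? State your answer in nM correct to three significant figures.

The required fractional saturation is v/Vmax = 25.9/124 = 0.2089.
Then [S]/(Km+[S]) = 0.2089 ⇒ [S] = 1.71 × 0.2089/(1 − 0.2089) = 0.451 nM.

0.451 nM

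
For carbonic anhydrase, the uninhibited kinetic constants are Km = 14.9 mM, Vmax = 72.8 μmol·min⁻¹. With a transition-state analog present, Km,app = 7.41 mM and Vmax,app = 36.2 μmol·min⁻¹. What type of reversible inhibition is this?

uncompetitive

Both Km and Vmax decrease by the same factor (~2.01-fold) — characteristic of uncompetitive inhibition.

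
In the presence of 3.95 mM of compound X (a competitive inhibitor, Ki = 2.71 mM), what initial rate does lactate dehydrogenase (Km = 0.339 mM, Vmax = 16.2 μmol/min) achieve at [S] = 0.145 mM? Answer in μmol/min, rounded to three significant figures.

With α = 1 + [I]/Ki = 1 + 3.95/2.71 = 2.458, the competitive rate law is v = Vmax[S] / (αKm + [S]).
v = 16.2×0.145 / (2.458×0.339 + 0.145) = 2.349/0.9781 = 2.40 μmol/min.

2.40 μmol/min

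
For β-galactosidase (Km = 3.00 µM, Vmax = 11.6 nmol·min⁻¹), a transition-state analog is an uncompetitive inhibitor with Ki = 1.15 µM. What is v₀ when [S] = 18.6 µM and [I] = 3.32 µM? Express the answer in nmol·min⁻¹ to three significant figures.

With α = 1 + [I]/Ki = 1 + 3.32/1.15 = 3.887, the uncompetitive rate law is v = (Vmax/α)·[S] / (Km/α + [S]).
v = (11.6/3.887)×18.6 / (3.00/3.887 + 18.6) = 55.51/19.37 = 2.87 nmol·min⁻¹.

2.87 nmol·min⁻¹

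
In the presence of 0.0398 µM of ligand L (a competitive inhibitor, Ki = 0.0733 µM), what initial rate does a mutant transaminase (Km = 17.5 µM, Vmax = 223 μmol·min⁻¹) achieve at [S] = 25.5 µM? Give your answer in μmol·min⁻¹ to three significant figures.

108 μmol·min⁻¹

With α = 1 + [I]/Ki = 1 + 0.0398/0.0733 = 1.543, the competitive rate law is v = Vmax[S] / (αKm + [S]).
v = 223×25.5 / (1.543×17.5 + 25.5) = 5686/52.50 = 108 μmol·min⁻¹.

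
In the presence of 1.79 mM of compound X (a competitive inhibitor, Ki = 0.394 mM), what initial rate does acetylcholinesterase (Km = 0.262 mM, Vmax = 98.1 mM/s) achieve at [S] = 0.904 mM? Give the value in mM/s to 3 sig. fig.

37.6 mM/s

α = 1 + [I]/Ki = 1 + 1.79/0.394 = 5.543.
For a competitive inhibitor, Vmax is unchanged and the apparent Km becomes α·Km: Km,app = 1.45 mM, Vmax,app = 98.1 mM/s.
v = Vmax,app·[S]/(Km,app + [S]) = 98.1 × 0.904/(1.45 + 0.904) = 37.6 mM/s.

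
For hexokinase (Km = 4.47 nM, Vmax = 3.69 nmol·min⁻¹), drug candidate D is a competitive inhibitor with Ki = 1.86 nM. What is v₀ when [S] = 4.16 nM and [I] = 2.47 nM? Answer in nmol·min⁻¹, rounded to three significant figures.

With α = 1 + [I]/Ki = 1 + 2.47/1.86 = 2.328, the competitive rate law is v = Vmax[S] / (αKm + [S]).
v = 3.69×4.16 / (2.328×4.47 + 4.16) = 15.35/14.57 = 1.05 nmol·min⁻¹.

1.05 nmol·min⁻¹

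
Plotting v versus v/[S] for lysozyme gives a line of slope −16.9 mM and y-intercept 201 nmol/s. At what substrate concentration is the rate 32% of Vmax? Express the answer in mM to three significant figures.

7.95 mM

The Eadie–Hofstee slope gives Km = 16.9 mM (slope = −Km).
v/Vmax = [S]/(Km+[S]) = 0.32 ⇒ [S] = Km·0.32/(1−0.32) = 16.9 × 0.4706 = 7.95 mM.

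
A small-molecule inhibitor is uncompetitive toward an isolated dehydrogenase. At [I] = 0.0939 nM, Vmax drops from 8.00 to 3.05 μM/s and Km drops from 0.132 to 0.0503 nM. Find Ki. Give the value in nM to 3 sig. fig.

Uncompetitive: Vmax,app = Vmax/α (and Km,app = Km/α) with α = 1 + [I]/Ki.
α = Vmax/Vmax,app = 8.00/3.05 = 2.623.
Ki = [I]/(α − 1) = 0.0939/1.623 = 0.0579 nM.

0.0579 nM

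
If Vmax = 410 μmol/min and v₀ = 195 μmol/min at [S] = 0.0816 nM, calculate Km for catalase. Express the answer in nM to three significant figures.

0.0900 nM

From v = Vmax[S]/(Km+[S]), Km = [S](Vmax − v)/v.
Km = 0.0816 × (410 − 195) / 195 = 17.54/195 = 0.0900 nM.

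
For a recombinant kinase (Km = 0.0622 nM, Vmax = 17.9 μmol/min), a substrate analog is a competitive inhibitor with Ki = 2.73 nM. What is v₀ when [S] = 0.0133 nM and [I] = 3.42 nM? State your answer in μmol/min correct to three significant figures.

With α = 1 + [I]/Ki = 1 + 3.42/2.73 = 2.253, the competitive rate law is v = Vmax[S] / (αKm + [S]).
v = 17.9×0.0133 / (2.253×0.0622 + 0.0133) = 0.2381/0.1534 = 1.55 μmol/min.

1.55 μmol/min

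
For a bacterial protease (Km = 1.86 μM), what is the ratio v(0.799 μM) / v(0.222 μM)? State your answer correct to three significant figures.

2.82

The fractional saturations are [S]/(Km+[S]) = 0.222/2.082 = 0.1066 and 0.799/2.659 = 0.3005.
v₂/v₁ is just their ratio: 0.3005/0.1066 = 2.82.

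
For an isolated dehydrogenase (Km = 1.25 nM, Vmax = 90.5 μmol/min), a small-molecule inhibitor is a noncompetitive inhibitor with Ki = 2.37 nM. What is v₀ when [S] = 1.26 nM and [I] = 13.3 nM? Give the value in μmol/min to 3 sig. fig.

α = 1 + [I]/Ki = 1 + 13.3/2.37 = 6.612.
For a noncompetitive inhibitor, Vmax is reduced to Vmax/α while Km is unchanged: Km,app = 1.25 nM, Vmax,app = 13.7 μmol/min.
v = Vmax,app·[S]/(Km,app + [S]) = 13.7 × 1.26/(1.25 + 1.26) = 6.87 μmol/min.

6.87 μmol/min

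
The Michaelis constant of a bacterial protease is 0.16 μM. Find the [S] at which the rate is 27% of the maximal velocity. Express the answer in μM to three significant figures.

0.0592 μM

v/Vmax = [S]/(Km+[S]) = 0.27, so [S] = Km·0.27/(1 − 0.27) = 0.16 × 0.3699.
[S] = 0.0592 μM.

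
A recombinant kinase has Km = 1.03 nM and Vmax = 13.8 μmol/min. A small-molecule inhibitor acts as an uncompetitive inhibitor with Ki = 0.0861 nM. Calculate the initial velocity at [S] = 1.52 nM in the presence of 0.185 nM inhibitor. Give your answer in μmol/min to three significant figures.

With α = 1 + [I]/Ki = 1 + 0.185/0.0861 = 3.149, the uncompetitive rate law is v = (Vmax/α)·[S] / (Km/α + [S]).
v = (13.8/3.149)×1.52 / (1.03/3.149 + 1.52) = 6.662/1.847 = 3.61 μmol/min.

3.61 μmol/min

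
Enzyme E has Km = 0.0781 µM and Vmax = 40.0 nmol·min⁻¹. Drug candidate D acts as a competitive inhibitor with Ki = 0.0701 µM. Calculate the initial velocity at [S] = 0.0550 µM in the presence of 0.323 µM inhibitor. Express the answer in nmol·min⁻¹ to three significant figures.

4.46 nmol·min⁻¹

α = 1 + [I]/Ki = 1 + 0.323/0.0701 = 5.608.
For a competitive inhibitor, Vmax is unchanged and the apparent Km becomes α·Km: Km,app = 0.438 µM, Vmax,app = 40.0 nmol·min⁻¹.
v = Vmax,app·[S]/(Km,app + [S]) = 40.0 × 0.0550/(0.438 + 0.0550) = 4.46 nmol·min⁻¹.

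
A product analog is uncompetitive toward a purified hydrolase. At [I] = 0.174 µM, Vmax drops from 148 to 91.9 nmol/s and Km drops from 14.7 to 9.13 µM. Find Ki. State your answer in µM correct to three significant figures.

Uncompetitive: Vmax,app = Vmax/α (and Km,app = Km/α) with α = 1 + [I]/Ki.
α = Vmax/Vmax,app = 148/91.9 = 1.610.
Since α = 1 + [I]/Ki, [I]/Ki = 1.610 − 1 = 0.6104 and Ki = 0.174/0.6104 = 0.285 µM.

0.285 µM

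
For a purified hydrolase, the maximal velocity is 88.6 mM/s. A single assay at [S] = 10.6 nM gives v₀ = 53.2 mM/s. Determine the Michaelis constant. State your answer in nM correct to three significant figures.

v/Vmax = 53.2/88.6 = 0.6005 = [S]/(Km+[S]).
So Km + [S] = [S]/0.6005 = 17.65 nM, giving Km = 17.65 − 10.6 = 7.05 nM.

7.05 nM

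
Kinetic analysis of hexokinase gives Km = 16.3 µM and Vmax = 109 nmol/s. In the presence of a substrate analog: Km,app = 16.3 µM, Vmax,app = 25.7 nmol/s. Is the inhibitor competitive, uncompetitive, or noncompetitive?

noncompetitive

Vmax decreases (109 → 25.7 nmol/s) while Km is unchanged — pure noncompetitive inhibition.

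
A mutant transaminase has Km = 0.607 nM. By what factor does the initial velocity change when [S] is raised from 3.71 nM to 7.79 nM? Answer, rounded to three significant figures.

The fractional saturations are [S]/(Km+[S]) = 3.71/4.317 = 0.8594 and 7.79/8.397 = 0.9277.
v₂/v₁ is just their ratio: 0.9277/0.8594 = 1.08.

1.08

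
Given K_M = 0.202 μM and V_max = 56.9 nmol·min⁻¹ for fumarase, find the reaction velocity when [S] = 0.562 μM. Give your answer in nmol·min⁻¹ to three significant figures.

v = Vmax·[S]/(Km + [S]) = 56.9 × 0.562 / (0.202 + 0.562)
  = 31.98 / 0.7640 = 41.9 nmol·min⁻¹.

41.9 nmol·min⁻¹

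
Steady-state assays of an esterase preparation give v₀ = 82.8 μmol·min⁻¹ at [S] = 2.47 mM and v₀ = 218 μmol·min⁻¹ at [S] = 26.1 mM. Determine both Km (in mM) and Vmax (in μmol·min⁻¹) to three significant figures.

In reciprocal form, 1/v = (Km/Vmax)·(1/[S]) + 1/Vmax. The two points give (1/[S], 1/v) = (0.4049, 0.01208) and (0.03831, 0.004587).
Slope = (0.01208 − 0.004587)/(0.4049 − 0.03831) = 0.02043; intercept = 0.01208 − 0.02043×0.4049 = 0.003804.
Vmax = 1/intercept = 263 μmol·min⁻¹; Km = slope × Vmax = 0.02043 × 263 = 5.37 mM.

Km = 5.37 mM; Vmax = 263 μmol·min⁻¹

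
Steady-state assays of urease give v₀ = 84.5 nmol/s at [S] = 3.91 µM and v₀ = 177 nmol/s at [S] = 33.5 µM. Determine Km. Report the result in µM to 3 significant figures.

In reciprocal form, 1/v = (Km/Vmax)·(1/[S]) + 1/Vmax. The two points give (1/[S], 1/v) = (0.2558, 0.01183) and (0.02985, 0.005650).
Slope = (0.01183 − 0.005650)/(0.2558 − 0.02985) = 0.02738; intercept = 0.01183 − 0.02738×0.2558 = 0.004832.
Vmax = 1/intercept = 207 nmol/s; Km = slope × Vmax = 0.02738 × 207 = 5.67 µM.

5.67 µM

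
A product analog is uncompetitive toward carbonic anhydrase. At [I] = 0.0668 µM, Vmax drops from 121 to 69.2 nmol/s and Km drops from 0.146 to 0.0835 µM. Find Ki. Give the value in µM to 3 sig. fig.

Uncompetitive: Vmax,app = Vmax/α (and Km,app = Km/α) with α = 1 + [I]/Ki.
α = Vmax/Vmax,app = 121/69.2 = 1.749.
Since α = 1 + [I]/Ki, [I]/Ki = 1.749 − 1 = 0.7486 and Ki = 0.0668/0.7486 = 0.0892 µM.

0.0892 µM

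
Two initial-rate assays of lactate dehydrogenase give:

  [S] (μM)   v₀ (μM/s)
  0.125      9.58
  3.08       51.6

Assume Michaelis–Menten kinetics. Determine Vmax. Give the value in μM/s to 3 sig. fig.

From v = Vmax[S]/(Km+[S]), each point gives Vmax = v(Km+[S])/[S].
Equating: 9.58(Km+0.125)/0.125 = 51.6(Km+3.08)/3.08.
76.64·Km + 9.58 = 16.75·Km + 51.6, so (76.64 − 16.75)·Km = 51.6 − 9.58.
Km = 42.02/59.89 = 0.702 μM; then Vmax = 9.58(0.702+0.125)/0.125 = 63.4 μM/s.

63.4 μM/s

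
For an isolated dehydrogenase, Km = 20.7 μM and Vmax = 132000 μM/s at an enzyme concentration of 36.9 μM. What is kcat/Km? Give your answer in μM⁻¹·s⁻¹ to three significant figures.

kcat = Vmax/[E]total = 132000/36.9 = 3580 s⁻¹.
kcat/Km = 3580/20.7 = 173 μM⁻¹·s⁻¹.

173 μM⁻¹·s⁻¹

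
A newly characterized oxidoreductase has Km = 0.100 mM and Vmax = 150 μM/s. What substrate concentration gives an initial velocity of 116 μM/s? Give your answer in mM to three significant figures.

Rearranging v = Vmax[S]/(Km+[S]) gives [S] = Km·v/(Vmax − v).
[S] = 0.100 × 116 / (150 − 116) = 11.60/34.00 = 0.341 mM.

0.341 mM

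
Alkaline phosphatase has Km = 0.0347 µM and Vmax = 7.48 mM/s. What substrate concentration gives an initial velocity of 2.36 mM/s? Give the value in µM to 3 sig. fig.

0.0160 µM

Rearranging v = Vmax[S]/(Km+[S]) gives [S] = Km·v/(Vmax − v).
[S] = 0.0347 × 2.36 / (7.48 − 2.36) = 0.08189/5.120 = 0.0160 µM.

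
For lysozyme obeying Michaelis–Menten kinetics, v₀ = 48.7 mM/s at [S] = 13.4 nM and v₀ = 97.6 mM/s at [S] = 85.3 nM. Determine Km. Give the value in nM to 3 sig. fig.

In reciprocal form, 1/v = (Km/Vmax)·(1/[S]) + 1/Vmax. The two points give (1/[S], 1/v) = (0.07463, 0.02053) and (0.01172, 0.01025).
Slope = (0.02053 − 0.01025)/(0.07463 − 0.01172) = 0.1636; intercept = 0.02053 − 0.1636×0.07463 = 0.008329.
Vmax = 1/intercept = 120 mM/s; Km = slope × Vmax = 0.1636 × 120 = 19.6 nM.

19.6 nM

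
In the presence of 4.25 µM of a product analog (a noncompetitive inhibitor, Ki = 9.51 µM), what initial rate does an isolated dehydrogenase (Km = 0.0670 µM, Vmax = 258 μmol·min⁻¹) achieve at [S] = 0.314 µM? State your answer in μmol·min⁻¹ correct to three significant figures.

147 μmol·min⁻¹

With α = 1 + [I]/Ki = 1 + 4.25/9.51 = 1.447, the noncompetitive rate law is v = (Vmax/α)·[S] / (Km + [S]).
v = (258/1.447)×0.314 / (0.0670 + 0.314) = 55.99/0.3810 = 147 μmol·min⁻¹.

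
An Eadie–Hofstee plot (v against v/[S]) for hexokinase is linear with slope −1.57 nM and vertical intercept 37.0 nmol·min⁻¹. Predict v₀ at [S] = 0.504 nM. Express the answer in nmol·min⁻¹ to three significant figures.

8.99 nmol·min⁻¹

In the Eadie–Hofstee form v = Vmax − Km·(v/[S]), the slope is −Km and the intercept is Vmax, so Km = 1.57 nM and Vmax = 37.0 nmol·min⁻¹.
v = 37.0 × 0.504/(1.57 + 0.504) = 8.99 nmol·min⁻¹.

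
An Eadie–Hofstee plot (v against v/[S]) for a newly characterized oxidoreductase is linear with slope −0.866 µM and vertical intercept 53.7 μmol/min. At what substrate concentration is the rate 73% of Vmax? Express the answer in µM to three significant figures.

The Eadie–Hofstee slope gives Km = 0.866 µM (slope = −Km).
v/Vmax = [S]/(Km+[S]) = 0.73 ⇒ [S] = Km·0.73/(1−0.73) = 0.866 × 2.704 = 2.34 µM.

2.34 µM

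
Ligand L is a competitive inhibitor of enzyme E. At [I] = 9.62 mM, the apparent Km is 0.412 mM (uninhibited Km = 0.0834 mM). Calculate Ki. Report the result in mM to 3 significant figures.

2.44 mM

Competitive: Km,app = α·Km with α = 1 + [I]/Ki.
α = Km,app/Km = 0.412/0.0834 = 4.940.
Ki = [I]/(α − 1) = 9.62/3.940 = 2.44 mM.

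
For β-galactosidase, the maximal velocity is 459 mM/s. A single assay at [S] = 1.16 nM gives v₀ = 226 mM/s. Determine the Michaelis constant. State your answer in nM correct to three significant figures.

From v = Vmax[S]/(Km+[S]), Km = [S](Vmax − v)/v.
Km = 1.16 × (459 − 226) / 226 = 270.3/226 = 1.20 nM.

1.20 nM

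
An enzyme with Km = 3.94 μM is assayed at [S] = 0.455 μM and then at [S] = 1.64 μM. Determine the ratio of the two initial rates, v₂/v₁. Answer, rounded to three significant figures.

2.84

The fractional saturations are [S]/(Km+[S]) = 0.455/4.395 = 0.1035 and 1.64/5.580 = 0.2939.
v₂/v₁ is just their ratio: 0.2939/0.1035 = 2.84.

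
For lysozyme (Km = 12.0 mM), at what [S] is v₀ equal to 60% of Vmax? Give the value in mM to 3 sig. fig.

v/Vmax = [S]/(Km+[S]) = 0.6, so [S] = Km·0.6/(1 − 0.6) = 12.0 × 1.500.
[S] = 18.0 mM.

18.0 mM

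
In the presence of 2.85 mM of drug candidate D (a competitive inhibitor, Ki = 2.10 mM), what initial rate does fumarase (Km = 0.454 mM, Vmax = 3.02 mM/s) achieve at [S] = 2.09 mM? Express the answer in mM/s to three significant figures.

2.00 mM/s

α = 1 + [I]/Ki = 1 + 2.85/2.10 = 2.357.
For a competitive inhibitor, Vmax is unchanged and the apparent Km becomes α·Km: Km,app = 1.07 mM, Vmax,app = 3.02 mM/s.
v = Vmax,app·[S]/(Km,app + [S]) = 3.02 × 2.09/(1.07 + 2.09) = 2.00 mM/s.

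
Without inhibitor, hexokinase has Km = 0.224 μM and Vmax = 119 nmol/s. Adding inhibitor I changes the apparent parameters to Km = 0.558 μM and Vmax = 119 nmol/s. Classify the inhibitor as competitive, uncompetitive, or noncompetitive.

competitive

Km increases (0.224 → 0.558 μM) while Vmax is unchanged — the hallmark of competitive inhibition.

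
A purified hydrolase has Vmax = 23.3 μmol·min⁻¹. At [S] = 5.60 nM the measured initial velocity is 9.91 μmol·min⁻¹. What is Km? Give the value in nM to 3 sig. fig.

7.57 nM

From v = Vmax[S]/(Km+[S]), Km = [S](Vmax − v)/v.
Km = 5.60 × (23.3 − 9.91) / 9.91 = 74.98/9.91 = 7.57 nM.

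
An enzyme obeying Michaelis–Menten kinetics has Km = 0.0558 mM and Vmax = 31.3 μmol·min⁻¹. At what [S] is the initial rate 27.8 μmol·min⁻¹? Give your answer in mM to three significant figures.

0.443 mM

The required fractional saturation is v/Vmax = 27.8/31.3 = 0.8882.
Then [S]/(Km+[S]) = 0.8882 ⇒ [S] = 0.0558 × 0.8882/(1 − 0.8882) = 0.443 mM.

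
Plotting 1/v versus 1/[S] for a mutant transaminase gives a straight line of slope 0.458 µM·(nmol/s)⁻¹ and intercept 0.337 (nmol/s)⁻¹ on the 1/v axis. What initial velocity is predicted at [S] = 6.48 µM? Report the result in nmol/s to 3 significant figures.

2.45 nmol/s

The y-intercept is 1/Vmax, so Vmax = 1/0.337 = 2.97 nmol/s.
The slope is Km/Vmax, so Km = 0.458 × 2.97 = 1.36 µM.
Then v = 2.97 × 6.48/(1.36 + 6.48) = 2.45 nmol/s.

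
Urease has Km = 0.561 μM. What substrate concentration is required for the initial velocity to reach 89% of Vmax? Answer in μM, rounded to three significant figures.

4.54 μM

v/Vmax = [S]/(Km+[S]) = 0.89, so [S] = Km·0.89/(1 − 0.89) = 0.561 × 8.091.
[S] = 4.54 μM.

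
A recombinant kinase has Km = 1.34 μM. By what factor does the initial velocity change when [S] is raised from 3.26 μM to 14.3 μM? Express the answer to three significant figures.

1.29

The fractional saturations are [S]/(Km+[S]) = 3.26/4.600 = 0.7087 and 14.3/15.64 = 0.9143.
v₂/v₁ is just their ratio: 0.9143/0.7087 = 1.29.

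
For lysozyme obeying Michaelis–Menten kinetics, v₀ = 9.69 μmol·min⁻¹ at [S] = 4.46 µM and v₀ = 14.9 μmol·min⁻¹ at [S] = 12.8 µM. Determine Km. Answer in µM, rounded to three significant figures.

5.17 µM

In reciprocal form, 1/v = (Km/Vmax)·(1/[S]) + 1/Vmax. The two points give (1/[S], 1/v) = (0.2242, 0.1032) and (0.07812, 0.06711).
Slope = (0.1032 − 0.06711)/(0.2242 − 0.07812) = 0.2470; intercept = 0.1032 − 0.2470×0.2242 = 0.04782.
Vmax = 1/intercept = 20.9 μmol·min⁻¹; Km = slope × Vmax = 0.2470 × 20.9 = 5.17 µM.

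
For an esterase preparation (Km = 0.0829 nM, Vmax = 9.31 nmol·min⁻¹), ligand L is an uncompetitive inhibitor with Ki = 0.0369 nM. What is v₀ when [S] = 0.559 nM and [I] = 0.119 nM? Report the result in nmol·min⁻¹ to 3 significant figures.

2.13 nmol·min⁻¹

With α = 1 + [I]/Ki = 1 + 0.119/0.0369 = 4.225, the uncompetitive rate law is v = (Vmax/α)·[S] / (Km/α + [S]).
v = (9.31/4.225)×0.559 / (0.0829/4.225 + 0.559) = 1.232/0.5786 = 2.13 nmol·min⁻¹.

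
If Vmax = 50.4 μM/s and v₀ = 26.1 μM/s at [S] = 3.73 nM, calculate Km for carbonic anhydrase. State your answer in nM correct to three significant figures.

3.47 nM

v/Vmax = 26.1/50.4 = 0.5179 = [S]/(Km+[S]).
So Km + [S] = [S]/0.5179 = 7.203 nM, giving Km = 7.203 − 3.73 = 3.47 nM.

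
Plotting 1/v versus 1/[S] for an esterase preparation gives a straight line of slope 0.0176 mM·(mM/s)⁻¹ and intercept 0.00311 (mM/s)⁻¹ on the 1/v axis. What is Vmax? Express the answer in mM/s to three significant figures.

The y-intercept of a Lineweaver–Burk plot equals 1/Vmax, so Vmax = 1/0.00311 = 322 mM/s.

322 mM/s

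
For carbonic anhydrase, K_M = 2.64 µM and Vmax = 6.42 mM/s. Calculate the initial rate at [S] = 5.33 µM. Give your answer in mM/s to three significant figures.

v = Vmax·[S]/(Km + [S]) = 6.42 × 5.33 / (2.64 + 5.33)
  = 34.22 / 7.970 = 4.29 mM/s.

4.29 mM/s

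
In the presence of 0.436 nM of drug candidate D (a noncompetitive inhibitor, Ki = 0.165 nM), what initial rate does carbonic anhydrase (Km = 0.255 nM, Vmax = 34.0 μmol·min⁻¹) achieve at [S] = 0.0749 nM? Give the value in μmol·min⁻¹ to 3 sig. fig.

2.12 μmol·min⁻¹

With α = 1 + [I]/Ki = 1 + 0.436/0.165 = 3.642, the noncompetitive rate law is v = (Vmax/α)·[S] / (Km + [S]).
v = (34.0/3.642)×0.0749 / (0.255 + 0.0749) = 0.6991/0.3299 = 2.12 μmol·min⁻¹.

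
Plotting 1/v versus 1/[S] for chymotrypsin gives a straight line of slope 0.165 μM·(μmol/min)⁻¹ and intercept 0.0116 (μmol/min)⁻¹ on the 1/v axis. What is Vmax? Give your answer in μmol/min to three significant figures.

The y-intercept of a Lineweaver–Burk plot equals 1/Vmax, so Vmax = 1/0.0116 = 86.2 μmol/min.

86.2 μmol/min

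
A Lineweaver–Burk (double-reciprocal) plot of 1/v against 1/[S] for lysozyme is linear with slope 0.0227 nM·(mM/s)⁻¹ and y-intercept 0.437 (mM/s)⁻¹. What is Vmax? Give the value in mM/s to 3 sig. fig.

2.29 mM/s

The y-intercept of a Lineweaver–Burk plot equals 1/Vmax, so Vmax = 1/0.437 = 2.29 mM/s.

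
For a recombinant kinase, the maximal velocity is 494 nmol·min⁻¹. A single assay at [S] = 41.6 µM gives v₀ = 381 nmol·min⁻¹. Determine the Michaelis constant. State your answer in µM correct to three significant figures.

12.3 µM

From v = Vmax[S]/(Km+[S]), Km = [S](Vmax − v)/v.
Km = 41.6 × (494 − 381) / 381 = 4701/381 = 12.3 µM.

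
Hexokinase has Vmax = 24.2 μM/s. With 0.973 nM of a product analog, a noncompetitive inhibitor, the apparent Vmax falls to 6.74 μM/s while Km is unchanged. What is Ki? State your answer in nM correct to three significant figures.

Noncompetitive: Vmax,app = Vmax/α with α = 1 + [I]/Ki.
α = Vmax/Vmax,app = 24.2/6.74 = 3.591.
Ki = [I]/(α − 1) = 0.973/2.591 = 0.376 nM.

0.376 nM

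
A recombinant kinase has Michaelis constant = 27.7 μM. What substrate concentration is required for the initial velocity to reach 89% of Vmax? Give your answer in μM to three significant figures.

224 μM

v/Vmax = [S]/(Km+[S]) = 0.89, so [S] = Km·0.89/(1 − 0.89) = 27.7 × 8.091.
[S] = 224 μM.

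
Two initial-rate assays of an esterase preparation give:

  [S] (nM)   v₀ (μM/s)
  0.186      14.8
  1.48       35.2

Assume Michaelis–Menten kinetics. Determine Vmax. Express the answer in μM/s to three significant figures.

43.9 μM/s

In reciprocal form, 1/v = (Km/Vmax)·(1/[S]) + 1/Vmax. The two points give (1/[S], 1/v) = (5.376, 0.06757) and (0.6757, 0.02841).
Slope = (0.06757 − 0.02841)/(5.376 − 0.6757) = 0.008330; intercept = 0.06757 − 0.008330×5.376 = 0.02278.
Vmax = 1/intercept = 43.9 μM/s; Km = slope × Vmax = 0.008330 × 43.9 = 0.366 nM.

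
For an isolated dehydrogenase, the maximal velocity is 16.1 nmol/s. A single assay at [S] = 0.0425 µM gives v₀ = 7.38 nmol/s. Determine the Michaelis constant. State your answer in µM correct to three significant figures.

From v = Vmax[S]/(Km+[S]), Km = [S](Vmax − v)/v.
Km = 0.0425 × (16.1 − 7.38) / 7.38 = 0.3706/7.38 = 0.0502 µM.

0.0502 µM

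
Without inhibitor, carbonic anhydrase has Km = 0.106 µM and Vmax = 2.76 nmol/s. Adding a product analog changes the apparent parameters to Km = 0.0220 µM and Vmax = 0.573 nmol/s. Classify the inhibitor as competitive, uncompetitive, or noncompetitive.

uncompetitive

Both Km and Vmax decrease by the same factor (~4.82-fold) — characteristic of uncompetitive inhibition.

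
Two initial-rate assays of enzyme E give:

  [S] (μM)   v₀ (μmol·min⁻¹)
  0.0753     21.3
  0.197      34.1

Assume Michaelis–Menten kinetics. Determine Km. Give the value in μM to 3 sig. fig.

0.117 μM

In reciprocal form, 1/v = (Km/Vmax)·(1/[S]) + 1/Vmax. The two points give (1/[S], 1/v) = (13.28, 0.04695) and (5.076, 0.02933).
Slope = (0.04695 − 0.02933)/(13.28 − 5.076) = 0.002148; intercept = 0.04695 − 0.002148×13.28 = 0.01842.
Vmax = 1/intercept = 54.3 μmol·min⁻¹; Km = slope × Vmax = 0.002148 × 54.3 = 0.117 μM.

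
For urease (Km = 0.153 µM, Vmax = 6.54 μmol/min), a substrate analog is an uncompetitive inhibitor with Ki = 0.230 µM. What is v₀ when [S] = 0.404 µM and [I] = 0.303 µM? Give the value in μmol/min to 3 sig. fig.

With α = 1 + [I]/Ki = 1 + 0.303/0.230 = 2.317, the uncompetitive rate law is v = (Vmax/α)·[S] / (Km/α + [S]).
v = (6.54/2.317)×0.404 / (0.153/2.317 + 0.404) = 1.140/0.4700 = 2.43 μmol/min.

2.43 μmol/min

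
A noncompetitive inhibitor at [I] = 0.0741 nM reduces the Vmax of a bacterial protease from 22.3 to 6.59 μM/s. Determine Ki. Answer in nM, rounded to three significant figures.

0.0311 nM

Noncompetitive: Vmax,app = Vmax/α with α = 1 + [I]/Ki.
α = Vmax/Vmax,app = 22.3/6.59 = 3.384.
Since α = 1 + [I]/Ki, [I]/Ki = 3.384 − 1 = 2.384 and Ki = 0.0741/2.384 = 0.0311 nM.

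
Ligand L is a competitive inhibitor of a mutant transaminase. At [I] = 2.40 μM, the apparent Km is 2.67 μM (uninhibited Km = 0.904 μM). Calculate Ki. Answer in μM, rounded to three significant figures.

1.23 μM

Competitive: Km,app = α·Km with α = 1 + [I]/Ki.
α = Km,app/Km = 2.67/0.904 = 2.954.
Since α = 1 + [I]/Ki, [I]/Ki = 2.954 − 1 = 1.954 and Ki = 2.40/1.954 = 1.23 μM.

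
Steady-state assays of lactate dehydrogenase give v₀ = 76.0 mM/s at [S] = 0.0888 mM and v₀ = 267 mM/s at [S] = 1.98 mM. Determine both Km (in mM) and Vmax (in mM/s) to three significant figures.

In reciprocal form, 1/v = (Km/Vmax)·(1/[S]) + 1/Vmax. The two points give (1/[S], 1/v) = (11.26, 0.01316) and (0.5051, 0.003745).
Slope = (0.01316 − 0.003745)/(11.26 − 0.5051) = 0.0008751; intercept = 0.01316 − 0.0008751×11.26 = 0.003303.
Vmax = 1/intercept = 303 mM/s; Km = slope × Vmax = 0.0008751 × 303 = 0.265 mM.

Km = 0.265 mM; Vmax = 303 mM/s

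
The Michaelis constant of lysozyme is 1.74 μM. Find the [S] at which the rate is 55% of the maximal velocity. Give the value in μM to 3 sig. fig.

2.13 μM

v/Vmax = [S]/(Km+[S]) = 0.55, so [S] = Km·0.55/(1 − 0.55) = 1.74 × 1.222.
[S] = 2.13 μM.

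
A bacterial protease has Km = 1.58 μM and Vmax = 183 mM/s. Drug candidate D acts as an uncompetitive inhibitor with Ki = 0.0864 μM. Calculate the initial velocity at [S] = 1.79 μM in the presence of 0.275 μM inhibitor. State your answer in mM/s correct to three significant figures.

α = 1 + [I]/Ki = 1 + 0.275/0.0864 = 4.183.
For an uncompetitive inhibitor, both parameters are divided by α, giving Vmax/α and Km/α: Km,app = 0.378 μM, Vmax,app = 43.7 mM/s.
v = Vmax,app·[S]/(Km,app + [S]) = 43.7 × 1.79/(0.378 + 1.79) = 36.1 mM/s.

36.1 mM/s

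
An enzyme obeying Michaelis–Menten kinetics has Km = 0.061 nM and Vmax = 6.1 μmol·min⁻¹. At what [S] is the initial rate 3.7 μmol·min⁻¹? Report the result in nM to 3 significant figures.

0.0940 nM

The required fractional saturation is v/Vmax = 3.7/6.1 = 0.6066.
Then [S]/(Km+[S]) = 0.6066 ⇒ [S] = 0.061 × 0.6066/(1 − 0.6066) = 0.0940 nM.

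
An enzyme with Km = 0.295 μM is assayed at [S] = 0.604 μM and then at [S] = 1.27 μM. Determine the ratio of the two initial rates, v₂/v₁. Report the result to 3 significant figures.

Since Vmax cancels, v₂/v₁ = [S]₂(Km+[S]₁) / [S]₁(Km+[S]₂).
= 1.27×(0.295+0.604) / (0.604×(0.295+1.27)) = 1.142/0.9453 = 1.21.

1.21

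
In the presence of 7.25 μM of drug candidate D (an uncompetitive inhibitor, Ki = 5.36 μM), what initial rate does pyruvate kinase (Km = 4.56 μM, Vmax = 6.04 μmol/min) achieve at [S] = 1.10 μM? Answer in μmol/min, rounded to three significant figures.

0.930 μmol/min

With α = 1 + [I]/Ki = 1 + 7.25/5.36 = 2.353, the uncompetitive rate law is v = (Vmax/α)·[S] / (Km/α + [S]).
v = (6.04/2.353)×1.10 / (4.56/2.353 + 1.10) = 2.824/3.038 = 0.930 μmol/min.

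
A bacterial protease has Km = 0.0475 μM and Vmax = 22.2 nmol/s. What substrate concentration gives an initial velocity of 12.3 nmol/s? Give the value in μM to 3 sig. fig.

0.0590 μM

Rearranging v = Vmax[S]/(Km+[S]) gives [S] = Km·v/(Vmax − v).
[S] = 0.0475 × 12.3 / (22.2 − 12.3) = 0.5843/9.900 = 0.0590 μM.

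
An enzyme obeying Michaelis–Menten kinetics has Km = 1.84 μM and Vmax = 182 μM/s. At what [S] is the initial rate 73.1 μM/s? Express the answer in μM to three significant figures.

The required fractional saturation is v/Vmax = 73.1/182 = 0.4016.
Then [S]/(Km+[S]) = 0.4016 ⇒ [S] = 1.84 × 0.4016/(1 − 0.4016) = 1.24 μM.

1.24 μM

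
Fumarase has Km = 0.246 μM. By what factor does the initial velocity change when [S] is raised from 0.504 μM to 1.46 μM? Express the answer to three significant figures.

1.27

Since Vmax cancels, v₂/v₁ = [S]₂(Km+[S]₁) / [S]₁(Km+[S]₂).
= 1.46×(0.246+0.504) / (0.504×(0.246+1.46)) = 1.095/0.8598 = 1.27.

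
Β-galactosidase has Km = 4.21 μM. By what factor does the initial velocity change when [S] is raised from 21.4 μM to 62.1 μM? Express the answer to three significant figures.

The fractional saturations are [S]/(Km+[S]) = 21.4/25.61 = 0.8356 and 62.1/66.31 = 0.9365.
v₂/v₁ is just their ratio: 0.9365/0.8356 = 1.12.

1.12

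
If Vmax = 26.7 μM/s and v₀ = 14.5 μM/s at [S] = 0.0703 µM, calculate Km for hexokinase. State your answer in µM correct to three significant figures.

From v = Vmax[S]/(Km+[S]), Km = [S](Vmax − v)/v.
Km = 0.0703 × (26.7 − 14.5) / 14.5 = 0.8577/14.5 = 0.0591 µM.

0.0591 µM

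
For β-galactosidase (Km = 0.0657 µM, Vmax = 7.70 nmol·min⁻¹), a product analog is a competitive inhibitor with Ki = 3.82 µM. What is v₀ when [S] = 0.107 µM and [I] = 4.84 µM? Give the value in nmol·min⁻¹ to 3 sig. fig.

α = 1 + [I]/Ki = 1 + 4.84/3.82 = 2.267.
For a competitive inhibitor, Vmax is unchanged and the apparent Km becomes α·Km: Km,app = 0.149 µM, Vmax,app = 7.70 nmol·min⁻¹.
v = Vmax,app·[S]/(Km,app + [S]) = 7.70 × 0.107/(0.149 + 0.107) = 3.22 nmol·min⁻¹.

3.22 nmol·min⁻¹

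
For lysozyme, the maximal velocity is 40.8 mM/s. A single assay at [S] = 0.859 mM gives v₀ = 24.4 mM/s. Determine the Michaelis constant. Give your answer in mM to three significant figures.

0.577 mM

From v = Vmax[S]/(Km+[S]), Km = [S](Vmax − v)/v.
Km = 0.859 × (40.8 − 24.4) / 24.4 = 14.09/24.4 = 0.577 mM.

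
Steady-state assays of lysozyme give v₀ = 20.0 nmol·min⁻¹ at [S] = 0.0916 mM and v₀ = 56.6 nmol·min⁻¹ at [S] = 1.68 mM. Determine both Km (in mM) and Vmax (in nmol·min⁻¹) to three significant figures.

In reciprocal form, 1/v = (Km/Vmax)·(1/[S]) + 1/Vmax. The two points give (1/[S], 1/v) = (10.92, 0.05000) and (0.5952, 0.01767).
Slope = (0.05000 − 0.01767)/(10.92 − 0.5952) = 0.003132; intercept = 0.05000 − 0.003132×10.92 = 0.01580.
Vmax = 1/intercept = 63.3 nmol·min⁻¹; Km = slope × Vmax = 0.003132 × 63.3 = 0.198 mM.

Km = 0.198 mM; Vmax = 63.3 nmol·min⁻¹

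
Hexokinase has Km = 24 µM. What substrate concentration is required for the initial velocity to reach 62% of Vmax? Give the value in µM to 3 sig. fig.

39.2 µM

v/Vmax = [S]/(Km+[S]) = 0.62, so [S] = Km·0.62/(1 − 0.62) = 24 × 1.632.
[S] = 39.2 µM.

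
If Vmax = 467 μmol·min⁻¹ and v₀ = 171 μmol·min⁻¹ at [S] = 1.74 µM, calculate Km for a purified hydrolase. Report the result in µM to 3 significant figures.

3.01 µM

From v = Vmax[S]/(Km+[S]), Km = [S](Vmax − v)/v.
Km = 1.74 × (467 − 171) / 171 = 515.0/171 = 3.01 µM.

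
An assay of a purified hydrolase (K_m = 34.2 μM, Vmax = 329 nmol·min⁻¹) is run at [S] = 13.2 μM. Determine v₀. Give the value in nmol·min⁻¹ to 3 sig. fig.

[S]/(Km+[S]) = 13.2/47.40 = 0.2785, the fractional saturation.
v = 0.2785 × Vmax = 0.2785 × 329 = 91.6 nmol·min⁻¹.

91.6 nmol·min⁻¹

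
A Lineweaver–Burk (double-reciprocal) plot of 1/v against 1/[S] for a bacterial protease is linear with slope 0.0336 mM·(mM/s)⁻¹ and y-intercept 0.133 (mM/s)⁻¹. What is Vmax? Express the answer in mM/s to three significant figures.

7.52 mM/s

The y-intercept of a Lineweaver–Burk plot equals 1/Vmax, so Vmax = 1/0.133 = 7.52 mM/s.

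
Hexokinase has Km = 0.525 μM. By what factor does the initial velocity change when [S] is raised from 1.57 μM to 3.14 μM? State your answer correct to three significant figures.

1.14

The fractional saturations are [S]/(Km+[S]) = 1.57/2.095 = 0.7494 and 3.14/3.665 = 0.8568.
v₂/v₁ is just their ratio: 0.8568/0.7494 = 1.14.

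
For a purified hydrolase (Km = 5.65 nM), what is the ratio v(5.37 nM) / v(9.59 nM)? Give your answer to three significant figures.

Since Vmax cancels, v₂/v₁ = [S]₂(Km+[S]₁) / [S]₁(Km+[S]₂).
= 5.37×(5.65+9.59) / (9.59×(5.65+5.37)) = 81.84/105.7 = 0.774.

0.774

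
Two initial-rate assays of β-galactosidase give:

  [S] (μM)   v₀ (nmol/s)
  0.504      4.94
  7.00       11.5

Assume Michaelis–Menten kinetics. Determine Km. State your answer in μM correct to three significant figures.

0.804 μM

From v = Vmax[S]/(Km+[S]), each point gives Vmax = v(Km+[S])/[S].
Equating: 4.94(Km+0.504)/0.504 = 11.5(Km+7.00)/7.00.
9.802·Km + 4.94 = 1.643·Km + 11.5, so (9.802 − 1.643)·Km = 11.5 − 4.94.
Km = 6.560/8.159 = 0.804 μM; then Vmax = 4.94(0.804+0.504)/0.504 = 12.8 nmol/s.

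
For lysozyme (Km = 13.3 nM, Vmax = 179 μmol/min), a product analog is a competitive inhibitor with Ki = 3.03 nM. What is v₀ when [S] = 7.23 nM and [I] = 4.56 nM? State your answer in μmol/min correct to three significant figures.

31.9 μmol/min

α = 1 + [I]/Ki = 1 + 4.56/3.03 = 2.505.
For a competitive inhibitor, Vmax is unchanged and the apparent Km becomes α·Km: Km,app = 33.3 nM, Vmax,app = 179 μmol/min.
v = Vmax,app·[S]/(Km,app + [S]) = 179 × 7.23/(33.3 + 7.23) = 31.9 μmol/min.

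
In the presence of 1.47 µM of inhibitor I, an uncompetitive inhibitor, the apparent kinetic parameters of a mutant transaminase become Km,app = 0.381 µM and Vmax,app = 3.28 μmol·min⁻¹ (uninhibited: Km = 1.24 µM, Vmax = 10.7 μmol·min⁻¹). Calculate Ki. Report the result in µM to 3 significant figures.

0.650 µM

Uncompetitive: Vmax,app = Vmax/α (and Km,app = Km/α) with α = 1 + [I]/Ki.
α = Vmax/Vmax,app = 10.7/3.28 = 3.262.
Ki = [I]/(α − 1) = 1.47/2.262 = 0.650 µM.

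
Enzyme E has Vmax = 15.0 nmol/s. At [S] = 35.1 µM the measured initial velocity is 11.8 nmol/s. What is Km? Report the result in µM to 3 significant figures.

9.52 µM

From v = Vmax[S]/(Km+[S]), Km = [S](Vmax − v)/v.
Km = 35.1 × (15.0 − 11.8) / 11.8 = 112.3/11.8 = 9.52 µM.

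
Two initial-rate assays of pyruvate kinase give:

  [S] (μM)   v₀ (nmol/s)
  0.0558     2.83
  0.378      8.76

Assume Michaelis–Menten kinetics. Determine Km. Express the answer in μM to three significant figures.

From v = Vmax[S]/(Km+[S]), each point gives Vmax = v(Km+[S])/[S].
Equating: 2.83(Km+0.0558)/0.0558 = 8.76(Km+0.378)/0.378.
50.72·Km + 2.83 = 23.17·Km + 8.76, so (50.72 − 23.17)·Km = 8.76 − 2.83.
Km = 5.930/27.54 = 0.215 μM; then Vmax = 2.83(0.215+0.0558)/0.0558 = 13.7 nmol/s.

0.215 μM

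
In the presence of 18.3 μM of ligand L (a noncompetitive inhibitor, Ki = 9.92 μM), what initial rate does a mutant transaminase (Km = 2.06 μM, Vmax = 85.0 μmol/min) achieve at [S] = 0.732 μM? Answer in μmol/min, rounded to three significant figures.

With α = 1 + [I]/Ki = 1 + 18.3/9.92 = 2.845, the noncompetitive rate law is v = (Vmax/α)·[S] / (Km + [S]).
v = (85.0/2.845)×0.732 / (2.06 + 0.732) = 21.87/2.792 = 7.83 μmol/min.

7.83 μmol/min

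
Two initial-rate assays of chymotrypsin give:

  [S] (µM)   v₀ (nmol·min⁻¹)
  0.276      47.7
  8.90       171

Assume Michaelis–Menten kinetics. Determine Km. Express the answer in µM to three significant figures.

From v = Vmax[S]/(Km+[S]), each point gives Vmax = v(Km+[S])/[S].
Equating: 47.7(Km+0.276)/0.276 = 171(Km+8.90)/8.90.
172.8·Km + 47.7 = 19.21·Km + 171, so (172.8 − 19.21)·Km = 171 − 47.7.
Km = 123.3/153.6 = 0.803 µM; then Vmax = 47.7(0.803+0.276)/0.276 = 186 nmol·min⁻¹.

0.803 µM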